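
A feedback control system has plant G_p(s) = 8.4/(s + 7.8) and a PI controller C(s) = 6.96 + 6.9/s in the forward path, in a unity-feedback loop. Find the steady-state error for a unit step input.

The open loop C(s)G_p(s) has a pole at the origin (type 1), so the static position error constant is infinite and e_ss = 1/(1+∞) = 0.

0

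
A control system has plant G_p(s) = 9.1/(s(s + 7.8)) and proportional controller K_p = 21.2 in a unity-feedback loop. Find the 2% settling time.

T_s ≈ 1.03 s

Closed-loop characteristic equation: s² + 7.8s + 192.9 = 0, so ω_n = 13.89 rad/s and ζ = 7.8/(2·13.89) = 0.2808.
2% settling time T_s ≈ 4/(ζω_n) = 4/3.9 = 1.03 s.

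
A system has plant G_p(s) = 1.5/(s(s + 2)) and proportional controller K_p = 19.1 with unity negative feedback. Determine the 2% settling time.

T_s ≈ 4 s

The closed-loop denominator s² + 2s + 28.65 gives ω_n = √28.65 = 5.353 and ζ = 2/(2ω_n) = 0.1868.
2% settling time T_s ≈ 4/(ζω_n) = 4/1 = 4 s.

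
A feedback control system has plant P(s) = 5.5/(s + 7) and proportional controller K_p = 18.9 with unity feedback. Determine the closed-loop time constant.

τ = 0.00901 s

Closed-loop transfer function: T(s) = K_p·P(s)/(1 + K_p·P(s)) = 103.9/(s + 7 + 103.9) = 103.9/(s + 110.9).
Time constant τ = 1/110.9 = 0.00901 s.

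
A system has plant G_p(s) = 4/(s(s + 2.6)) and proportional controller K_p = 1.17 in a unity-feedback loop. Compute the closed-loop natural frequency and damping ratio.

1 + K_p·G_p(s) = 0 gives s² + 2.6s + 4.68 = 0.
So ω_n² = 4.68 ⇒ ω_n = 2.163 rad/s, and ζ = 2.6/(2ω_n) = 0.601.

ω_n = 2.16 rad/s, ζ = 0.601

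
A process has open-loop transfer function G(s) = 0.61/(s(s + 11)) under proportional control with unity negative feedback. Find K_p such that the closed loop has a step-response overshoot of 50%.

K_p = 1070

From %OS = 100·exp(−πζ/√(1−ζ²)) = 50%, ζ = −ln(0.5)/√(π²+ln²(0.5)) = 0.2155.
Characteristic equation s² + 11s + 0.61K_p = 0 gives ζ = 11/(2√(0.61K_p)).
Setting ζ = 0.2155: √(0.61K_p) = 11/(2·0.2155) = 25.53, so K_p = 651.7/0.61 = 1070.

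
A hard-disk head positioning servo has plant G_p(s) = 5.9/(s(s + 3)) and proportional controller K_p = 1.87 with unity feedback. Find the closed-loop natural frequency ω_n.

1 + K_p·G_p(s) = 0 gives s² + 3s + 11.03 = 0.
Matching s² + 2ζω_n s + ω_n²: ω_n = √11.03 = 3.322 rad/s and 2ζω_n = 3, so ζ = 3/(2·3.322) = 0.452.

ω_n = 3.32 rad/s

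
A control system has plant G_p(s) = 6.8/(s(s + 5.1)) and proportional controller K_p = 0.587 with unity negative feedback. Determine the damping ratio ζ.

1 + K_p·G_p(s) = 0 gives s² + 5.1s + 3.992 = 0.
So ω_n² = 3.992 ⇒ ω_n = 1.998 rad/s, and ζ = 5.1/(2ω_n) = 1.28.

ζ = 1.28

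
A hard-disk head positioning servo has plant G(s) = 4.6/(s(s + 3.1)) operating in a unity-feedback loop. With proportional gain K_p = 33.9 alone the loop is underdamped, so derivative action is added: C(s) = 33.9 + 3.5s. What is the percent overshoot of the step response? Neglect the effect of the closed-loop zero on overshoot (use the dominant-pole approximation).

2.29%

Forward path: (33.9 + 3.5s)·4.6/(s(s+3.1)). The closed-loop characteristic equation is s² + (3.1 + 4.6·3.5)s + 4.6·33.9 = 0.
That is s² + 19.2s + 155.9 = 0, so ω_n = 12.49 rad/s and ζ = 19.2/(2·12.49) = 0.7688.
%OS = 100·exp(−πζ/√(1−ζ²)) = 2.29%.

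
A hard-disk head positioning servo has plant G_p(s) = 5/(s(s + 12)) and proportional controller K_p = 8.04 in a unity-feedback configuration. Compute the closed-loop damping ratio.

ζ = 0.946

1 + K_p·G_p(s) = 0 gives s² + 12s + 40.2 = 0.
So ω_n² = 40.2 ⇒ ω_n = 6.34 rad/s, and ζ = 12/(2ω_n) = 0.946.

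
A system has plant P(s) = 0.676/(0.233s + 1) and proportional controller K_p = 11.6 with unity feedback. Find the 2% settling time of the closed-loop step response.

T_s ≈ 0.105 s

Closed loop: T(s) = K_p·P/(1+K_p·P) = 7.842/(0.233s + 1 + 7.842), with pole at s = −(1 + 7.842)/0.233 = −37.95.
τ = 1/37.95 = 0.02635 s, so 2% settling time ≈ 4τ = 0.105 s.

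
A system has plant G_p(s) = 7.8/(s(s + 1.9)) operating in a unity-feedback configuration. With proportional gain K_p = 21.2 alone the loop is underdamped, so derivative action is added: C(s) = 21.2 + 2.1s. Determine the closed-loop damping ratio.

Forward path: (21.2 + 2.1s)·7.8/(s(s+1.9)). The closed-loop characteristic equation is s² + (1.9 + 7.8·2.1)s + 7.8·21.2 = 0.
That is s² + 18.28s + 165.4 = 0, so ω_n = 12.86 rad/s and ζ = 18.28/(2·12.86) = 0.7108.

ζ = 0.711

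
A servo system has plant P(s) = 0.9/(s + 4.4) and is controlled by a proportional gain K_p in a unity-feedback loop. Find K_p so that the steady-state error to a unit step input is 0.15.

The loop is type 0, so e_ss(step) = 1/(1 + K_pos) with K_pos = K_p·P(0).
P(0) = 0.2045. Require 1/(1 + K_p·0.2045) = 0.15, so 1 + 0.2045·K_p = 6.667.
K_p = (6.667 − 1)/0.2045 = 27.7.

K_p = 27.7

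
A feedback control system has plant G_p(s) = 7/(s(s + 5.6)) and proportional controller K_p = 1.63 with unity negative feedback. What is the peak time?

Closed-loop characteristic equation: s² + 5.6s + 11.41 = 0, so ω_n = 3.378 rad/s and ζ = 5.6/(2·3.378) = 0.8289.
Damped frequency ω_d = ω_n√(1−ζ²) = 1.889 rad/s, so peak time T_p = π/ω_d = 1.66 s.

T_p = 1.66 s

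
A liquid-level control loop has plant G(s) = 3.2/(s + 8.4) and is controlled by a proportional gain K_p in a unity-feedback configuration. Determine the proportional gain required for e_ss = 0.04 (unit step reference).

For a type-0 loop with proportional control, e_ss = 1/(1 + K_p·G(0)).
G(0) = 0.381. Require 1/(1 + K_p·0.381) = 0.04, so 1 + 0.381·K_p = 25.
K_p = (25 − 1)/0.381 = 63.

K_p = 63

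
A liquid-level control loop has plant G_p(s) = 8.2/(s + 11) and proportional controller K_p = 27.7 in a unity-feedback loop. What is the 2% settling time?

Closed-loop transfer function: T(s) = K_p·G_p(s)/(1 + K_p·G_p(s)) = 227.1/(s + 11 + 227.1) = 227.1/(s + 238.1).
Time constant τ = 1/238.1 = 0.004199 s, so the 2% settling time is about 4τ = 0.0168 s.

T_s ≈ 0.0168 s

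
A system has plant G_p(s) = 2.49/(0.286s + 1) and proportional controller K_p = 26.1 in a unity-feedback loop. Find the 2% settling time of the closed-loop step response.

Closed loop: T(s) = K_p·G_p/(1+K_p·G_p) = 64.99/(0.286s + 1 + 64.99), with pole at s = −(1 + 64.99)/0.286 = −230.7.
τ = 1/230.7 = 0.004334 s, so 2% settling time ≈ 4τ = 0.0173 s.

T_s ≈ 0.0173 s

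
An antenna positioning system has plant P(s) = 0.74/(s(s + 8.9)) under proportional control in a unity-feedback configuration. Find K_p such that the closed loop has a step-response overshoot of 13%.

From %OS = 100·exp(−πζ/√(1−ζ²)) = 13%, ζ = −ln(0.13)/√(π²+ln²(0.13)) = 0.5446.
Characteristic equation s² + 8.9s + 0.74K_p = 0 gives ζ = 8.9/(2√(0.74K_p)).
Setting ζ = 0.5446: √(0.74K_p) = 8.9/(2·0.5446) = 8.17, so K_p = 66.76/0.74 = 90.2.

K_p = 90.2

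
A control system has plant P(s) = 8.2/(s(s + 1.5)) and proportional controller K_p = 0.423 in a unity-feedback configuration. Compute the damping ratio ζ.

With unity feedback the closed-loop characteristic equation is s² + 1.5s + 0.423·8.2 = s² + 1.5s + 3.469 = 0.
Matching s² + 2ζω_n s + ω_n²: ω_n = √3.469 = 1.862 rad/s and 2ζω_n = 1.5, so ζ = 1.5/(2·1.862) = 0.403.

ζ = 0.403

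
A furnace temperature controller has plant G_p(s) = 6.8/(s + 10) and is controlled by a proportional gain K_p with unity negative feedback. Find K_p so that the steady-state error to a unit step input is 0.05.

K_p = 27.9

The loop is type 0, so e_ss(step) = 1/(1 + K_pos) with K_pos = K_p·G_p(0).
G_p(0) = 0.68. Require 1/(1 + K_p·0.68) = 0.05, so 1 + 0.68·K_p = 20.
K_p = (20 − 1)/0.68 = 27.9.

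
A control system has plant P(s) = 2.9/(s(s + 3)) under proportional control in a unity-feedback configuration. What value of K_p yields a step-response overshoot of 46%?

From %OS = 100·exp(−πζ/√(1−ζ²)) = 46%, ζ = −ln(0.46)/√(π²+ln²(0.46)) = 0.24.
Characteristic equation s² + 3s + 2.9K_p = 0 gives ζ = 3/(2√(2.9K_p)).
Setting ζ = 0.24: √(2.9K_p) = 3/(2·0.24) = 6.251, so K_p = 39.08/2.9 = 13.5.

K_p = 13.5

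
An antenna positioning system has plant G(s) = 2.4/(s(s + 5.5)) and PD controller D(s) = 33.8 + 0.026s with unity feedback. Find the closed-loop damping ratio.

ζ = 0.309

Forward path: (33.8 + 0.026s)·2.4/(s(s+5.5)). The closed-loop characteristic equation is s² + (5.5 + 2.4·0.026)s + 2.4·33.8 = 0.
That is s² + 5.562s + 81.12 = 0, so ω_n = 9.007 rad/s and ζ = 5.562/(2·9.007) = 0.3088.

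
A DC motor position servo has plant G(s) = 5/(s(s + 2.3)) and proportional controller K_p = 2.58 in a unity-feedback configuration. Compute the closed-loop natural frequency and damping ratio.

ω_n = 3.59 rad/s, ζ = 0.32

With unity feedback the closed-loop characteristic equation is s² + 2.3s + 2.58·5 = s² + 2.3s + 12.9 = 0.
Matching s² + 2ζω_n s + ω_n²: ω_n = √12.9 = 3.592 rad/s and 2ζω_n = 2.3, so ζ = 2.3/(2·3.592) = 0.32.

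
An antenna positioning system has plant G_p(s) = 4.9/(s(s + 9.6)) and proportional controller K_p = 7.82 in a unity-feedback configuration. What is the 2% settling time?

T_s ≈ 0.833 s

Closed-loop characteristic equation: s² + 9.6s + 38.32 = 0, so ω_n = 6.19 rad/s and ζ = 9.6/(2·6.19) = 0.7754.
2% settling time T_s ≈ 4/(ζω_n) = 4/4.8 = 0.833 s.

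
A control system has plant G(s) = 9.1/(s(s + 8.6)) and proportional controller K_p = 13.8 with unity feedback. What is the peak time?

T_p = 0.304 s

From 1 + K_pG(s) = 0: s² + 8.6s + 125.6 = 0 ⇒ ω_n = 11.21, ζ = 0.3837.
Damped frequency ω_d = ω_n√(1−ζ²) = 10.35 rad/s, so peak time T_p = π/ω_d = 0.304 s.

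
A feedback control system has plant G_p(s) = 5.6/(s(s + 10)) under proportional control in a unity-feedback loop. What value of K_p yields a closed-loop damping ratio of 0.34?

Closed-loop characteristic equation: s² + 10s + K_p·5.6 = 0.
So ω_n = √(5.6K_p) and 2ζω_n = 10, giving ζ = 10/(2√(5.6K_p)).
Setting ζ = 0.34: √(5.6K_p) = 10/(2·0.34) = 14.71, so K_p = 216.3/5.6 = 38.6.

K_p = 38.6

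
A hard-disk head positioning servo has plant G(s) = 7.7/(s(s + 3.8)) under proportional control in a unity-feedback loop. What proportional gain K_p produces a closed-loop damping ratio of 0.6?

Closed-loop characteristic equation: s² + 3.8s + K_p·7.7 = 0.
So ω_n = √(7.7K_p) and 2ζω_n = 3.8, giving ζ = 3.8/(2√(7.7K_p)).
Setting ζ = 0.6: √(7.7K_p) = 3.8/(2·0.6) = 3.167, so K_p = 10.03/7.7 = 1.3.

K_p = 1.3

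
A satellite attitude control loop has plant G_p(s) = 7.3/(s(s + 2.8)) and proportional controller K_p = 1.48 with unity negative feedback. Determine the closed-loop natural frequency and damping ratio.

1 + K_p·G_p(s) = 0 gives s² + 2.8s + 10.8 = 0.
So ω_n² = 10.8 ⇒ ω_n = 3.287 rad/s, and ζ = 2.8/(2ω_n) = 0.426.

ω_n = 3.29 rad/s, ζ = 0.426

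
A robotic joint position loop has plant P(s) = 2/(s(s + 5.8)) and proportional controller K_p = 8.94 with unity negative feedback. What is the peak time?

T_p = 1.02 s

The closed-loop denominator s² + 5.8s + 17.88 gives ω_n = √17.88 = 4.228 and ζ = 5.8/(2ω_n) = 0.6858.
Damped frequency ω_d = ω_n√(1−ζ²) = 3.077 rad/s, so peak time T_p = π/ω_d = 1.02 s.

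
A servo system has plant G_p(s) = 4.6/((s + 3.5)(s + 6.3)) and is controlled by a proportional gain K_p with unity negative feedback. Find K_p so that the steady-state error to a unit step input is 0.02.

The loop is type 0, so e_ss(step) = 1/(1 + K_pos) with K_pos = K_p·G_p(0).
G_p(0) = 0.2086. Require 1/(1 + K_p·0.2086) = 0.02, so 1 + 0.2086·K_p = 50.
K_p = (50 − 1)/0.2086 = 235.

K_p = 235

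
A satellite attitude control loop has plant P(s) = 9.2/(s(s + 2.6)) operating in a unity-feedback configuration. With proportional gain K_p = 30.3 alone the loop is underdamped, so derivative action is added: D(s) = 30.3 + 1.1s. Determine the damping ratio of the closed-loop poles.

ζ = 0.381

Forward path: (30.3 + 1.1s)·9.2/(s(s+2.6)). The closed-loop characteristic equation is s² + (2.6 + 9.2·1.1)s + 9.2·30.3 = 0.
That is s² + 12.72s + 278.8 = 0, so ω_n = 16.7 rad/s and ζ = 12.72/(2·16.7) = 0.3809.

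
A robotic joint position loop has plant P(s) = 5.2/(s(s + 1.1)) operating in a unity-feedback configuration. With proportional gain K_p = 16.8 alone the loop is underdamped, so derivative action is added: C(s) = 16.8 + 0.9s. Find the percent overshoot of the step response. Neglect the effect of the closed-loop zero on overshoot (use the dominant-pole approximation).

36%

Forward path: (16.8 + 0.9s)·5.2/(s(s+1.1)). The closed-loop characteristic equation is s² + (1.1 + 5.2·0.9)s + 5.2·16.8 = 0.
That is s² + 5.78s + 87.36 = 0, so ω_n = 9.347 rad/s and ζ = 5.78/(2·9.347) = 0.3092.
%OS = 100·exp(−πζ/√(1−ζ²)) = 36%.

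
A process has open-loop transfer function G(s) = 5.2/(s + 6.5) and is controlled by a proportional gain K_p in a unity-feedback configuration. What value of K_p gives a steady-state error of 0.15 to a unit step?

Steady-state error for a unit step on this type-0 loop is 1/(1 + K_p·G(0)).
G(0) = 0.8. Require 1/(1 + K_p·0.8) = 0.15, so 1 + 0.8·K_p = 6.667.
K_p = (6.667 − 1)/0.8 = 7.08.

K_p = 7.08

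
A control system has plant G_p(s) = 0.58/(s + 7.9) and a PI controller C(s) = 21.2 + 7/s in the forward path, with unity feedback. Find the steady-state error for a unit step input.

0

The open loop C(s)G_p(s) has a pole at the origin (type 1), so the static position error constant is infinite and e_ss = 1/(1+∞) = 0.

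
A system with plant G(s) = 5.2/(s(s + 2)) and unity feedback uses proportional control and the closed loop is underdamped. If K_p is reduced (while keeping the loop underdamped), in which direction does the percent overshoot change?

decrease

ζ = 2/(2√(5.2K_p)) rises as K_p falls; higher damping means less overshoot.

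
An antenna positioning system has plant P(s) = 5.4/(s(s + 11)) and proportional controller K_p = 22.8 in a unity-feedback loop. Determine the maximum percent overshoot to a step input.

Closed-loop characteristic equation: s² + 11s + 123.1 = 0, so ω_n = 11.1 rad/s and ζ = 11/(2·11.1) = 0.4957.
%OS = 100·exp(−πζ/√(1−ζ²)) = 100·exp(−π·0.4957/√0.7543) = 16.6%.

16.6%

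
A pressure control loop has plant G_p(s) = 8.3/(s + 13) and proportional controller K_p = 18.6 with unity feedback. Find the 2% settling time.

Closed-loop transfer function: T(s) = K_p·G_p(s)/(1 + K_p·G_p(s)) = 154.4/(s + 13 + 154.4) = 154.4/(s + 167.4).
Time constant τ = 1/167.4 = 0.005974 s, so the 2% settling time is about 4τ = 0.0239 s.

T_s ≈ 0.0239 s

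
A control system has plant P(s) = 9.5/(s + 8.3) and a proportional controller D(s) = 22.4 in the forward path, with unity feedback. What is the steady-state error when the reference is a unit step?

The loop is type 0. Static position error constant K_pos = D(0)·P(0) = 22.4·1.145 = 25.64.
Steady-state error to a unit step: e_ss = 1/(1+K_pos) = 1/26.64 = 0.0375.

0.0375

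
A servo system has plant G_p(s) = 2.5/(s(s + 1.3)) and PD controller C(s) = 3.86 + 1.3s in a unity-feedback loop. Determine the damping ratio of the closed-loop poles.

Forward path: (3.86 + 1.3s)·2.5/(s(s+1.3)). The closed-loop characteristic equation is s² + (1.3 + 2.5·1.3)s + 2.5·3.86 = 0.
That is s² + 4.55s + 9.65 = 0, so ω_n = 3.106 rad/s and ζ = 4.55/(2·3.106) = 0.7323.

ζ = 0.732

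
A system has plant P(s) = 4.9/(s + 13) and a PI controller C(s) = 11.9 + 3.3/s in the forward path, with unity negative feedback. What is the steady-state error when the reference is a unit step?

0

The open loop C(s)P(s) has a pole at the origin (type 1), so the static position error constant is infinite and e_ss = 1/(1+∞) = 0.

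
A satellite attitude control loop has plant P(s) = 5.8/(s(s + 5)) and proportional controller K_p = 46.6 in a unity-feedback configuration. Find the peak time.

From 1 + K_pP(s) = 0: s² + 5s + 270.3 = 0 ⇒ ω_n = 16.44, ζ = 0.1521.
Damped frequency ω_d = ω_n√(1−ζ²) = 16.25 rad/s, so peak time T_p = π/ω_d = 0.193 s.

T_p = 0.193 s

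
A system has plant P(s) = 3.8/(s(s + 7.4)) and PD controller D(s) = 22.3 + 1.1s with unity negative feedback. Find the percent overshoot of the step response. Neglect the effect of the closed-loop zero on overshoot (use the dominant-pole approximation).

Forward path: (22.3 + 1.1s)·3.8/(s(s+7.4)). The closed-loop characteristic equation is s² + (7.4 + 3.8·1.1)s + 3.8·22.3 = 0.
That is s² + 11.58s + 84.74 = 0, so ω_n = 9.205 rad/s and ζ = 11.58/(2·9.205) = 0.629.
%OS = 100·exp(−πζ/√(1−ζ²)) = 7.87%.

7.87%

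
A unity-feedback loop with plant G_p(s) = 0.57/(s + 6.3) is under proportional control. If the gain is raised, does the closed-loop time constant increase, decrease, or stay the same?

decrease

Closed-loop pole is at s = −(6.3+K_p·0.57); larger K_p moves it further left, so τ = 1/(6.3+K_p·0.57) decreases.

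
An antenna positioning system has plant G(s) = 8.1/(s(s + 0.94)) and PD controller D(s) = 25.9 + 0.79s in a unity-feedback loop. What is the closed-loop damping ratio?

Forward path: (25.9 + 0.79s)·8.1/(s(s+0.94)). The closed-loop characteristic equation is s² + (0.94 + 8.1·0.79)s + 8.1·25.9 = 0.
That is s² + 7.339s + 209.8 = 0, so ω_n = 14.48 rad/s and ζ = 7.339/(2·14.48) = 0.2533.

ζ = 0.253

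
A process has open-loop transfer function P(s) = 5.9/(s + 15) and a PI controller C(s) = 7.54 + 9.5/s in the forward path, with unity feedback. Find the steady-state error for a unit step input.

The open loop C(s)P(s) has a pole at the origin (type 1), so the static position error constant is infinite and e_ss = 1/(1+∞) = 0.

0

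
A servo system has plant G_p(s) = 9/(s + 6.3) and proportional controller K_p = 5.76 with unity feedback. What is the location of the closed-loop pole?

Closed-loop transfer function: T(s) = K_p·G_p(s)/(1 + K_p·G_p(s)) = 51.84/(s + 6.3 + 51.84) = 51.84/(s + 58.14).
The closed-loop pole is at s = −58.14.

s = -58.14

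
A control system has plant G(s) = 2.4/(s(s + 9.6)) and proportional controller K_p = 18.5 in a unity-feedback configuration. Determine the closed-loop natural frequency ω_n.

1 + K_p·G(s) = 0 gives s² + 9.6s + 44.4 = 0.
Matching s² + 2ζω_n s + ω_n²: ω_n = √44.4 = 6.663 rad/s and 2ζω_n = 9.6, so ζ = 9.6/(2·6.663) = 0.72.

ω_n = 6.66 rad/s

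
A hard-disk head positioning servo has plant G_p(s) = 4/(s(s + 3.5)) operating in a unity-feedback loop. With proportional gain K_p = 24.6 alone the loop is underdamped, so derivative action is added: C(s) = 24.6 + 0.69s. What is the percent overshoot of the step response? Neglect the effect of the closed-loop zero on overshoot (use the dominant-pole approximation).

35.2%

Forward path: (24.6 + 0.69s)·4/(s(s+3.5)). The closed-loop characteristic equation is s² + (3.5 + 4·0.69)s + 4·24.6 = 0.
That is s² + 6.26s + 98.4 = 0, so ω_n = 9.92 rad/s and ζ = 6.26/(2·9.92) = 0.3155.
%OS = 100·exp(−πζ/√(1−ζ²)) = 35.2%.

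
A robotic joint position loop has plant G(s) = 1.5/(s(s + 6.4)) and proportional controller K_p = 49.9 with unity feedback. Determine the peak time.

From 1 + K_pG(s) = 0: s² + 6.4s + 74.85 = 0 ⇒ ω_n = 8.652, ζ = 0.3699.
Damped frequency ω_d = ω_n√(1−ζ²) = 8.038 rad/s, so peak time T_p = π/ω_d = 0.391 s.

T_p = 0.391 s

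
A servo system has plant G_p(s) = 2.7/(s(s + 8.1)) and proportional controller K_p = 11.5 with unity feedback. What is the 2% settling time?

T_s ≈ 0.988 s

The closed-loop denominator s² + 8.1s + 31.05 gives ω_n = √31.05 = 5.572 and ζ = 8.1/(2ω_n) = 0.7268.
2% settling time T_s ≈ 4/(ζω_n) = 4/4.05 = 0.988 s.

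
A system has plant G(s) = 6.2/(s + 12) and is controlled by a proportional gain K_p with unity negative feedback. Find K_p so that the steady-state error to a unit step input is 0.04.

K_p = 46.5

Steady-state error for a unit step on this type-0 loop is 1/(1 + K_p·G(0)).
G(0) = 0.5167. Require 1/(1 + K_p·0.5167) = 0.04, so 1 + 0.5167·K_p = 25.
K_p = (25 − 1)/0.5167 = 46.5.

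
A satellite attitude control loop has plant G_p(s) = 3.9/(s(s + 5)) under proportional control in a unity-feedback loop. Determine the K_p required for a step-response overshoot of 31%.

From %OS = 100·exp(−πζ/√(1−ζ²)) = 31%, ζ = −ln(0.31)/√(π²+ln²(0.31)) = 0.3493.
Characteristic equation s² + 5s + 3.9K_p = 0 gives ζ = 5/(2√(3.9K_p)).
Setting ζ = 0.3493: √(3.9K_p) = 5/(2·0.3493) = 7.157, so K_p = 51.22/3.9 = 13.1.

K_p = 13.1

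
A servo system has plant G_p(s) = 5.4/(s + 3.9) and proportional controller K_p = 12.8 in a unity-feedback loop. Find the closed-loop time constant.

Closed-loop transfer function: T(s) = K_p·G_p(s)/(1 + K_p·G_p(s)) = 69.12/(s + 3.9 + 69.12) = 69.12/(s + 73.02).
Time constant τ = 1/73.02 = 0.0137 s.

τ = 0.0137 s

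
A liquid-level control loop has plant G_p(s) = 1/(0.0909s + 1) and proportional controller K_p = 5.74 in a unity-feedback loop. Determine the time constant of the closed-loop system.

τ = 0.0135 s

Closed loop: T(s) = K_p·G_p/(1+K_p·G_p) = 5.74/(0.0909s + 1 + 5.74), with pole at s = −(1 + 5.74)/0.0909 = −74.15.
Closed-loop time constant τ = 1/74.15 = 0.0135 s.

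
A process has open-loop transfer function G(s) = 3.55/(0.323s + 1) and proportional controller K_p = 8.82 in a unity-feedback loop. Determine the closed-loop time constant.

τ = 0.01 s

Closed loop: T(s) = K_p·G/(1+K_p·G) = 31.31/(0.323s + 1 + 31.31), with pole at s = −(1 + 31.31)/0.323 = −100.
Closed-loop time constant τ = 1/100 = 0.01 s.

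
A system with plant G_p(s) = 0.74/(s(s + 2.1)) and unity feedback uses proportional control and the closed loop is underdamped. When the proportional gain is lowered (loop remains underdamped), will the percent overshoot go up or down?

decrease

ζ = 2.1/(2√(0.74K_p)) rises as K_p falls; higher damping means less overshoot.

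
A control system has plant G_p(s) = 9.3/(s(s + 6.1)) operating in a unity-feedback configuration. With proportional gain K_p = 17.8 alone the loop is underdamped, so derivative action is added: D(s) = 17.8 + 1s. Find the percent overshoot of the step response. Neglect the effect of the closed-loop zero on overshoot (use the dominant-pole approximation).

Forward path: (17.8 + 1s)·9.3/(s(s+6.1)). The closed-loop characteristic equation is s² + (6.1 + 9.3·1)s + 9.3·17.8 = 0.
That is s² + 15.4s + 165.5 = 0, so ω_n = 12.87 rad/s and ζ = 15.4/(2·12.87) = 0.5985.
%OS = 100·exp(−πζ/√(1−ζ²)) = 9.57%.

9.57%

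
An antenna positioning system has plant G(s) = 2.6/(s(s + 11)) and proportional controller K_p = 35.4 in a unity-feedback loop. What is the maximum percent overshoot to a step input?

The closed-loop denominator s² + 11s + 92.04 gives ω_n = √92.04 = 9.594 and ζ = 11/(2ω_n) = 0.5733.
%OS = 100·exp(−πζ/√(1−ζ²)) = 100·exp(−π·0.5733/√0.6713) = 11.1%.

11.1%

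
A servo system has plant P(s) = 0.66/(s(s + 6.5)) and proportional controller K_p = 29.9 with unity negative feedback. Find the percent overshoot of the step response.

3.43%

From 1 + K_pP(s) = 0: s² + 6.5s + 19.73 = 0 ⇒ ω_n = 4.442, ζ = 0.7316.
%OS = 100·exp(−πζ/√(1−ζ²)) = 100·exp(−π·0.7316/√0.4648) = 3.43%.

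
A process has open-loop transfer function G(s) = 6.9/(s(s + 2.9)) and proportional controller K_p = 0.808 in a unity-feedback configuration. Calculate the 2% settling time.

T_s ≈ 2.76 s

From 1 + K_pG(s) = 0: s² + 2.9s + 5.575 = 0 ⇒ ω_n = 2.361, ζ = 0.6141.
2% settling time T_s ≈ 4/(ζω_n) = 4/1.45 = 2.76 s.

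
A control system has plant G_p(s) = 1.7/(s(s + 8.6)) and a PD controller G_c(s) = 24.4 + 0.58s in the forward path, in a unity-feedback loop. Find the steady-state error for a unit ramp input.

The loop has one pole at the origin (type 1). Velocity error constant K_v = lim_{s→0} s·G_c(s)G_p(s) = 24.4·1.7/8.6 = 4.823.
Steady-state error to a unit ramp: e_ss = 1/K_v = 0.207.

0.207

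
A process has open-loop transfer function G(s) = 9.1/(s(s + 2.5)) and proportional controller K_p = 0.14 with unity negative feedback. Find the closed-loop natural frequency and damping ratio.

The closed-loop denominator is s(s+2.5) + 0.14·9.1 = s² + 2.5s + 1.274.
So ω_n² = 1.274 ⇒ ω_n = 1.129 rad/s, and ζ = 2.5/(2ω_n) = 1.11.

ω_n = 1.13 rad/s, ζ = 1.11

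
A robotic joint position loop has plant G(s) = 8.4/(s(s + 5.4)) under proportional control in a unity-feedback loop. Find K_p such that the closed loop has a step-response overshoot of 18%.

K_p = 3.78

From %OS = 100·exp(−πζ/√(1−ζ²)) = 18%, ζ = −ln(0.18)/√(π²+ln²(0.18)) = 0.4791.
Characteristic equation s² + 5.4s + 8.4K_p = 0 gives ζ = 5.4/(2√(8.4K_p)).
Setting ζ = 0.4791: √(8.4K_p) = 5.4/(2·0.4791) = 5.635, so K_p = 31.76/8.4 = 3.78.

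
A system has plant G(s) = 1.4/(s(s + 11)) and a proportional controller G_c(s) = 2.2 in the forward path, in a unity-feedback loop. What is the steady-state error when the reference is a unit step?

The open loop G_c(s)G(s) has a pole at the origin (type 1), so the static position error constant is infinite and e_ss = 1/(1+∞) = 0.

0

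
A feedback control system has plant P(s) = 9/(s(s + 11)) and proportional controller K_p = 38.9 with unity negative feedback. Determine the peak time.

Closed-loop characteristic equation: s² + 11s + 350.1 = 0, so ω_n = 18.71 rad/s and ζ = 11/(2·18.71) = 0.2939.
Damped frequency ω_d = ω_n√(1−ζ²) = 17.88 rad/s, so peak time T_p = π/ω_d = 0.176 s.

T_p = 0.176 s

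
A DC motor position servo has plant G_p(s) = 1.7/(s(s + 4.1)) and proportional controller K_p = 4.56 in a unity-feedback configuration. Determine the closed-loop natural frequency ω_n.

ω_n = 2.78 rad/s

With unity feedback the closed-loop characteristic equation is s² + 4.1s + 4.56·1.7 = s² + 4.1s + 7.752 = 0.
Matching s² + 2ζω_n s + ω_n²: ω_n = √7.752 = 2.784 rad/s and 2ζω_n = 4.1, so ζ = 4.1/(2·2.784) = 0.736.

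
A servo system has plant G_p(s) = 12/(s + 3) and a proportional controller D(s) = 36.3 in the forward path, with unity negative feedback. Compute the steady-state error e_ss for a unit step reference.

The loop is type 0. Static position error constant K_pos = D(0)·G_p(0) = 36.3·4 = 145.2.
Steady-state error to a unit step: e_ss = 1/(1+K_pos) = 1/146.2 = 0.00684.

0.00684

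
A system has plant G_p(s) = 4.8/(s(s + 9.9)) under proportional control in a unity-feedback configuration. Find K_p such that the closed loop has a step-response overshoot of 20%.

From %OS = 100·exp(−πζ/√(1−ζ²)) = 20%, ζ = −ln(0.2)/√(π²+ln²(0.2)) = 0.4559.
Characteristic equation s² + 9.9s + 4.8K_p = 0 gives ζ = 9.9/(2√(4.8K_p)).
Setting ζ = 0.4559: √(4.8K_p) = 9.9/(2·0.4559) = 10.86, so K_p = 117.9/4.8 = 24.6.

K_p = 24.6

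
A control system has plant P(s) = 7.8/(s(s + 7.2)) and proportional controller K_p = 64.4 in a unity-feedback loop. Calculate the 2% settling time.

T_s ≈ 1.11 s

The closed-loop denominator s² + 7.2s + 502.3 gives ω_n = √502.3 = 22.41 and ζ = 7.2/(2ω_n) = 0.1606.
2% settling time T_s ≈ 4/(ζω_n) = 4/3.6 = 1.11 s.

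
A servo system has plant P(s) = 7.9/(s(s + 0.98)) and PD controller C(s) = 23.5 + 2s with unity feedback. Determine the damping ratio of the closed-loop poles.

Forward path: (23.5 + 2s)·7.9/(s(s+0.98)). The closed-loop characteristic equation is s² + (0.98 + 7.9·2)s + 7.9·23.5 = 0.
That is s² + 16.78s + 185.7 = 0, so ω_n = 13.63 rad/s and ζ = 16.78/(2·13.63) = 0.6158.

ζ = 0.616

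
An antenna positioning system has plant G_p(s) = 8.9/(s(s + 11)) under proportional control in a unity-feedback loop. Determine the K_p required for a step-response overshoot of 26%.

From %OS = 100·exp(−πζ/√(1−ζ²)) = 26%, ζ = −ln(0.26)/√(π²+ln²(0.26)) = 0.3941.
Characteristic equation s² + 11s + 8.9K_p = 0 gives ζ = 11/(2√(8.9K_p)).
Setting ζ = 0.3941: √(8.9K_p) = 11/(2·0.3941) = 13.96, so K_p = 194.8/8.9 = 21.9.

K_p = 21.9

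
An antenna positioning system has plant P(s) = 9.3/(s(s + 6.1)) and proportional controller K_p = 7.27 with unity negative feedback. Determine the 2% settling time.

Closed-loop characteristic equation: s² + 6.1s + 67.61 = 0, so ω_n = 8.223 rad/s and ζ = 6.1/(2·8.223) = 0.3709.
2% settling time T_s ≈ 4/(ζω_n) = 4/3.05 = 1.31 s.

T_s ≈ 1.31 s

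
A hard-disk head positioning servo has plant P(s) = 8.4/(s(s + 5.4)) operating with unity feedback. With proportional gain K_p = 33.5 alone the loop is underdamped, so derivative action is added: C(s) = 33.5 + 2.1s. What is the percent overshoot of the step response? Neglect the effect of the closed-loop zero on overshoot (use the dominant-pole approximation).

5.14%

Forward path: (33.5 + 2.1s)·8.4/(s(s+5.4)). The closed-loop characteristic equation is s² + (5.4 + 8.4·2.1)s + 8.4·33.5 = 0.
That is s² + 23.04s + 281.4 = 0, so ω_n = 16.77 rad/s and ζ = 23.04/(2·16.77) = 0.6867.
%OS = 100·exp(−πζ/√(1−ζ²)) = 5.14%.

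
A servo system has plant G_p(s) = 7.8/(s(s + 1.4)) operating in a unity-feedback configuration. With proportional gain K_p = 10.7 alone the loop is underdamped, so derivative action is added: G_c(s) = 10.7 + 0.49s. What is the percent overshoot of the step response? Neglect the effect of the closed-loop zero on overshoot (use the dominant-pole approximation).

Forward path: (10.7 + 0.49s)·7.8/(s(s+1.4)). The closed-loop characteristic equation is s² + (1.4 + 7.8·0.49)s + 7.8·10.7 = 0.
That is s² + 5.222s + 83.46 = 0, so ω_n = 9.136 rad/s and ζ = 5.222/(2·9.136) = 0.2858.
%OS = 100·exp(−πζ/√(1−ζ²)) = 39.2%.

39.2%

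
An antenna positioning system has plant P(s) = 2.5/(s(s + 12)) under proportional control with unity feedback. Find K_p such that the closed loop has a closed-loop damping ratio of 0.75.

K_p = 25.6

Closed-loop characteristic equation: s² + 12s + K_p·2.5 = 0.
So ω_n = √(2.5K_p) and 2ζω_n = 12, giving ζ = 12/(2√(2.5K_p)).
Setting ζ = 0.75: √(2.5K_p) = 12/(2·0.75) = 8, so K_p = 64/2.5 = 25.6.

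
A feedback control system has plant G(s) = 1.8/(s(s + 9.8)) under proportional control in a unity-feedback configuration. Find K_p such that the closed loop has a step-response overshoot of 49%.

From %OS = 100·exp(−πζ/√(1−ζ²)) = 49%, ζ = −ln(0.49)/√(π²+ln²(0.49)) = 0.2214.
Characteristic equation s² + 9.8s + 1.8K_p = 0 gives ζ = 9.8/(2√(1.8K_p)).
Setting ζ = 0.2214: √(1.8K_p) = 9.8/(2·0.2214) = 22.13, so K_p = 489.7/1.8 = 272.

K_p = 272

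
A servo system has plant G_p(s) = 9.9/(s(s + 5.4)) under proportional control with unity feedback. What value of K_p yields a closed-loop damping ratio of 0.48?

K_p = 3.2

Closed-loop characteristic equation: s² + 5.4s + K_p·9.9 = 0.
So ω_n = √(9.9K_p) and 2ζω_n = 5.4, giving ζ = 5.4/(2√(9.9K_p)).
Setting ζ = 0.48: √(9.9K_p) = 5.4/(2·0.48) = 5.625, so K_p = 31.64/9.9 = 3.2.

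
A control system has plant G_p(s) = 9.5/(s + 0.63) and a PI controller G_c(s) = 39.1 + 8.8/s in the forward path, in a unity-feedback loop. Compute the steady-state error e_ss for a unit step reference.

0

The open loop G_c(s)G_p(s) has a pole at the origin (type 1), so the static position error constant is infinite and e_ss = 1/(1+∞) = 0.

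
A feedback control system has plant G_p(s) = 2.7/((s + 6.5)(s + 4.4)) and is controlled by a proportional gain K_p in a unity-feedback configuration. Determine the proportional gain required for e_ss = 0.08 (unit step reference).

K_p = 122

Steady-state error for a unit step on this type-0 loop is 1/(1 + K_p·G_p(0)).
G_p(0) = 0.09441. Require 1/(1 + K_p·0.09441) = 0.08, so 1 + 0.09441·K_p = 12.5.
K_p = (12.5 − 1)/0.09441 = 122.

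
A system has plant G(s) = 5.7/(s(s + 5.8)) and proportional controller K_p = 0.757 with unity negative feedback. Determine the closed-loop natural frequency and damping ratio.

ω_n = 2.08 rad/s, ζ = 1.4

1 + K_p·G(s) = 0 gives s² + 5.8s + 4.315 = 0.
So ω_n² = 4.315 ⇒ ω_n = 2.077 rad/s, and ζ = 5.8/(2ω_n) = 1.4.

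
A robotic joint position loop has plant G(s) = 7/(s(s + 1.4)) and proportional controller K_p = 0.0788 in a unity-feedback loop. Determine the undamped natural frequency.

ω_n = 0.743 rad/s

The closed-loop denominator is s(s+1.4) + 0.0788·7 = s² + 1.4s + 0.5516.
Matching s² + 2ζω_n s + ω_n²: ω_n = √0.5516 = 0.7427 rad/s and 2ζω_n = 1.4, so ζ = 1.4/(2·0.7427) = 0.943.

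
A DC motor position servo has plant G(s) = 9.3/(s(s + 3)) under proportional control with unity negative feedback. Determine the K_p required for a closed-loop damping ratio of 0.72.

K_p = 0.467

Closed-loop characteristic equation: s² + 3s + K_p·9.3 = 0.
So ω_n = √(9.3K_p) and 2ζω_n = 3, giving ζ = 3/(2√(9.3K_p)).
Setting ζ = 0.72: √(9.3K_p) = 3/(2·0.72) = 2.083, so K_p = 4.34/9.3 = 0.467.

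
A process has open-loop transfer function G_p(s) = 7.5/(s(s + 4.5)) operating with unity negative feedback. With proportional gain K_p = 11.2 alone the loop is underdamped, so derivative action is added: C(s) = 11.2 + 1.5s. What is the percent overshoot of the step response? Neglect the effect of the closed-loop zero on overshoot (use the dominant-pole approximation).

0.511%

Forward path: (11.2 + 1.5s)·7.5/(s(s+4.5)). The closed-loop characteristic equation is s² + (4.5 + 7.5·1.5)s + 7.5·11.2 = 0.
That is s² + 15.75s + 84 = 0, so ω_n = 9.165 rad/s and ζ = 15.75/(2·9.165) = 0.8592.
%OS = 100·exp(−πζ/√(1−ζ²)) = 0.511%.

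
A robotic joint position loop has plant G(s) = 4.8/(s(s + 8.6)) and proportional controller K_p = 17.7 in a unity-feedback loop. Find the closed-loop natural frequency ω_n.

With unity feedback the closed-loop characteristic equation is s² + 8.6s + 17.7·4.8 = s² + 8.6s + 84.96 = 0.
So ω_n² = 84.96 ⇒ ω_n = 9.217 rad/s, and ζ = 8.6/(2ω_n) = 0.467.

ω_n = 9.22 rad/s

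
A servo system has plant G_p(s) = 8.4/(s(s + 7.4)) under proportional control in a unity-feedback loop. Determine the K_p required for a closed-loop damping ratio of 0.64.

K_p = 3.98

Closed-loop characteristic equation: s² + 7.4s + K_p·8.4 = 0.
So ω_n = √(8.4K_p) and 2ζω_n = 7.4, giving ζ = 7.4/(2√(8.4K_p)).
Setting ζ = 0.64: √(8.4K_p) = 7.4/(2·0.64) = 5.781, so K_p = 33.42/8.4 = 3.98.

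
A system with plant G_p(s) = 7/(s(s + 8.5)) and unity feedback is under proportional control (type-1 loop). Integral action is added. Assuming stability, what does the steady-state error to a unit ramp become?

The integrator raises the loop to type 2, so K_v → ∞ and e_ss to a ramp is zero.

0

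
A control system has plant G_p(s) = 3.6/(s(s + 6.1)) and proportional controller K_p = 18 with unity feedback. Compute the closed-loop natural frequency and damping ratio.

The closed-loop denominator is s(s+6.1) + 18·3.6 = s² + 6.1s + 64.8.
So ω_n² = 64.8 ⇒ ω_n = 8.05 rad/s, and ζ = 6.1/(2ω_n) = 0.379.

ω_n = 8.05 rad/s, ζ = 0.379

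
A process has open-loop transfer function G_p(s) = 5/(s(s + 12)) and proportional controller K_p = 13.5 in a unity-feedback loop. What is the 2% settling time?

T_s ≈ 0.667 s

The closed-loop denominator s² + 12s + 67.5 gives ω_n = √67.5 = 8.216 and ζ = 12/(2ω_n) = 0.7303.
2% settling time T_s ≈ 4/(ζω_n) = 4/6 = 0.667 s.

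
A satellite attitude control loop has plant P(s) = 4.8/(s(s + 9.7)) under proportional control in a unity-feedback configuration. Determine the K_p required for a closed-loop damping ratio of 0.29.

Closed-loop characteristic equation: s² + 9.7s + K_p·4.8 = 0.
So ω_n = √(4.8K_p) and 2ζω_n = 9.7, giving ζ = 9.7/(2√(4.8K_p)).
Setting ζ = 0.29: √(4.8K_p) = 9.7/(2·0.29) = 16.72, so K_p = 279.7/4.8 = 58.3.

K_p = 58.3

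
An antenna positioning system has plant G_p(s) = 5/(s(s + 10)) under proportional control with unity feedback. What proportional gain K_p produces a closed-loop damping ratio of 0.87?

K_p = 6.61

Closed-loop characteristic equation: s² + 10s + K_p·5 = 0.
So ω_n = √(5K_p) and 2ζω_n = 10, giving ζ = 10/(2√(5K_p)).
Setting ζ = 0.87: √(5K_p) = 10/(2·0.87) = 5.747, so K_p = 33.03/5 = 6.61.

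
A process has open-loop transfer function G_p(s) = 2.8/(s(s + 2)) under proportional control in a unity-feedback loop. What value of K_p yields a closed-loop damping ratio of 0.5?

K_p = 1.43

Closed-loop characteristic equation: s² + 2s + K_p·2.8 = 0.
So ω_n = √(2.8K_p) and 2ζω_n = 2, giving ζ = 2/(2√(2.8K_p)).
Setting ζ = 0.5: √(2.8K_p) = 2/(2·0.5) = 2, so K_p = 4/2.8 = 1.43.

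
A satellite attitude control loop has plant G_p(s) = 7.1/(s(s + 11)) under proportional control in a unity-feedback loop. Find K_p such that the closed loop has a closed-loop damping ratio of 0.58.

K_p = 12.7

Closed-loop characteristic equation: s² + 11s + K_p·7.1 = 0.
So ω_n = √(7.1K_p) and 2ζω_n = 11, giving ζ = 11/(2√(7.1K_p)).
Setting ζ = 0.58: √(7.1K_p) = 11/(2·0.58) = 9.483, so K_p = 89.92/7.1 = 12.7.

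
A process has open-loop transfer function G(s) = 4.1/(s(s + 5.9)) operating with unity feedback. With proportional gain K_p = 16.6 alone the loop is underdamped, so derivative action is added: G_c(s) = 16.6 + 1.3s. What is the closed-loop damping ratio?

Forward path: (16.6 + 1.3s)·4.1/(s(s+5.9)). The closed-loop characteristic equation is s² + (5.9 + 4.1·1.3)s + 4.1·16.6 = 0.
That is s² + 11.23s + 68.06 = 0, so ω_n = 8.25 rad/s and ζ = 11.23/(2·8.25) = 0.6806.

ζ = 0.681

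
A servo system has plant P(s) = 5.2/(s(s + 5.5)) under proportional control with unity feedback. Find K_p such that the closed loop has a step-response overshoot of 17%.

From %OS = 100·exp(−πζ/√(1−ζ²)) = 17%, ζ = −ln(0.17)/√(π²+ln²(0.17)) = 0.4913.
Characteristic equation s² + 5.5s + 5.2K_p = 0 gives ζ = 5.5/(2√(5.2K_p)).
Setting ζ = 0.4913: √(5.2K_p) = 5.5/(2·0.4913) = 5.598, so K_p = 31.33/5.2 = 6.03.

K_p = 6.03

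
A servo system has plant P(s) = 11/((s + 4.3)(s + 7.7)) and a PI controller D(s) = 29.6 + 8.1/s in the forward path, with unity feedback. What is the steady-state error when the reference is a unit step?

0

The open loop D(s)P(s) has a pole at the origin (type 1), so the static position error constant is infinite and e_ss = 1/(1+∞) = 0.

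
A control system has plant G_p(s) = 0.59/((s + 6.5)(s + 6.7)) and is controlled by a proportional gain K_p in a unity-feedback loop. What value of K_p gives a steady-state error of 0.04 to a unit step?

The loop is type 0, so e_ss(step) = 1/(1 + K_pos) with K_pos = K_p·G_p(0).
G_p(0) = 0.01355. Require 1/(1 + K_p·0.01355) = 0.04, so 1 + 0.01355·K_p = 25.
K_p = (25 − 1)/0.01355 = 1770.

K_p = 1770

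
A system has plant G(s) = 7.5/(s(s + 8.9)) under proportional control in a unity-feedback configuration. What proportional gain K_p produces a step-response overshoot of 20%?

K_p = 12.7

From %OS = 100·exp(−πζ/√(1−ζ²)) = 20%, ζ = −ln(0.2)/√(π²+ln²(0.2)) = 0.4559.
Characteristic equation s² + 8.9s + 7.5K_p = 0 gives ζ = 8.9/(2√(7.5K_p)).
Setting ζ = 0.4559: √(7.5K_p) = 8.9/(2·0.4559) = 9.76, so K_p = 95.25/7.5 = 12.7.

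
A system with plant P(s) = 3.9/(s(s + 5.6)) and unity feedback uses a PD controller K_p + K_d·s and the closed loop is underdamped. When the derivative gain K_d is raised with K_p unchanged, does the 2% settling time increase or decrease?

Characteristic equation s² + (5.6 + 3.9K_d)s + 3.9K_p = 0: raising K_d increases ζω_n = (5.6+3.9K_d)/2 while the loop stays underdamped, so T_s ≈ 4/(ζω_n) decreases.

decrease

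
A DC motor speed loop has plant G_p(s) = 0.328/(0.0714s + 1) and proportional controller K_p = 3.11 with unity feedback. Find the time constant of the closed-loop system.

Closed loop: T(s) = K_p·G_p/(1+K_p·G_p) = 1.02/(0.0714s + 1 + 1.02), with pole at s = −(1 + 1.02)/0.0714 = −28.29.
Closed-loop time constant τ = 1/28.29 = 0.0353 s.

τ = 0.0353 s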